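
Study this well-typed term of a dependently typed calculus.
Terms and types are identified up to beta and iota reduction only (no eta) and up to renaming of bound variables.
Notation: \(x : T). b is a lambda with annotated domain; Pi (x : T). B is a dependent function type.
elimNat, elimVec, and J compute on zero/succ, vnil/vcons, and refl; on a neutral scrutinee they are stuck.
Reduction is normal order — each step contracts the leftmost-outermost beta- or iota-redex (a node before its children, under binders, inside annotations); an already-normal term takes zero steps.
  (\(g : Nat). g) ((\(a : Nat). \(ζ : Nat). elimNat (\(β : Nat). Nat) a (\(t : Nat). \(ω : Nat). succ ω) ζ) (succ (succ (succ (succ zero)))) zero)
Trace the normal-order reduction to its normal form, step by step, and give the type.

reduction (normal order):
  (\(g : Nat). g) ((\(a : Nat). \(ζ : Nat). elimNat (\(β : Nat). Nat) a (\(t : Nat). \(ω : Nat). succ ω) ζ) (succ (succ (succ (succ zero)))) zero)
  ~> (\(g : Nat). \(a : Nat). elimNat (\(ζ : Nat). Nat) g (\(β : Nat). \(t : Nat). succ t) a) (succ (succ (succ (succ zero)))) zero
  ~> (\(g : Nat). elimNat (\(a : Nat). Nat) (succ (succ (succ (succ zero)))) (\(ζ : Nat). \(β : Nat). succ β) g) zero
  ~> elimNat (\(g : Nat). Nat) (succ (succ (succ (succ zero)))) (\(a : Nat). \(ζ : Nat). succ ζ) zero
  ~> succ (succ (succ (succ zero)))
inferred type:
  Nat


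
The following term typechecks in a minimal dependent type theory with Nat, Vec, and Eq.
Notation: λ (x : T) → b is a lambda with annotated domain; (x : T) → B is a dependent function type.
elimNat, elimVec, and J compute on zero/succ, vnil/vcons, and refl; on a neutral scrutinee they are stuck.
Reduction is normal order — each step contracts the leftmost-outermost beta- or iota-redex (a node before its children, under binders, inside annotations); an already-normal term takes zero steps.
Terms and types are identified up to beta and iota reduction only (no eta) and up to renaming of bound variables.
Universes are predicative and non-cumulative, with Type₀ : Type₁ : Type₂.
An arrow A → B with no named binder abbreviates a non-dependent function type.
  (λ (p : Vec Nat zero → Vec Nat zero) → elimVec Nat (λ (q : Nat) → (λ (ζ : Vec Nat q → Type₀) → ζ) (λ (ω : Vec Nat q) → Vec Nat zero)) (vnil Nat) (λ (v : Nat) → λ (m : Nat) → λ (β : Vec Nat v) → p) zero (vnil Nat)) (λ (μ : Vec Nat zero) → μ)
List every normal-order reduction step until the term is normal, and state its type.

normal-order reduction:
  (λ (p : Vec Nat zero → Vec Nat zero) → elimVec Nat (λ (q : Nat) → (λ (ζ : Vec Nat q → Type₀) → ζ) (λ (ω : Vec Nat q) → Vec Nat zero)) (vnil Nat) (λ (v : Nat) → λ (m : Nat) → λ (β : Vec Nat v) → p) zero (vnil Nat)) (λ (μ : Vec Nat zero) → μ)
  ~> elimVec Nat (λ (p : Nat) → (λ (q : Vec Nat p → Type₀) → q) (λ (ζ : Vec Nat p) → Vec Nat zero)) (vnil Nat) (λ (ω : Nat) → λ (v : Nat) → λ (m : Vec Nat ω) → λ (β : Vec Nat zero) → β) zero (vnil Nat)
  ~> vnil Nat
the term's type:
  Vec Nat zero


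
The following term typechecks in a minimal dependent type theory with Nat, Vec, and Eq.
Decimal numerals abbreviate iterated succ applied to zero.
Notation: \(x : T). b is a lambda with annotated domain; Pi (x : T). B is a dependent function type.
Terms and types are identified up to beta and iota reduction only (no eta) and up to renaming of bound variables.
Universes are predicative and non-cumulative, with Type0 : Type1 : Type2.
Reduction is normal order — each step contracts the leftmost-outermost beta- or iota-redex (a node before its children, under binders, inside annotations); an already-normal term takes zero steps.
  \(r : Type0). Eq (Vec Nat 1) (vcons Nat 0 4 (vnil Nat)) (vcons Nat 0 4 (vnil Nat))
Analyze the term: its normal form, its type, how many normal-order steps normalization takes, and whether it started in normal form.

resulting normal form:
  \(r : Type0). Eq (Vec Nat 1) (vcons Nat 0 4 (vnil Nat)) (vcons Nat 0 4 (vnil Nat))
inferred type:
  Pi (r : Type0). Type0
normal-order step count: 0
started in normal form: yes


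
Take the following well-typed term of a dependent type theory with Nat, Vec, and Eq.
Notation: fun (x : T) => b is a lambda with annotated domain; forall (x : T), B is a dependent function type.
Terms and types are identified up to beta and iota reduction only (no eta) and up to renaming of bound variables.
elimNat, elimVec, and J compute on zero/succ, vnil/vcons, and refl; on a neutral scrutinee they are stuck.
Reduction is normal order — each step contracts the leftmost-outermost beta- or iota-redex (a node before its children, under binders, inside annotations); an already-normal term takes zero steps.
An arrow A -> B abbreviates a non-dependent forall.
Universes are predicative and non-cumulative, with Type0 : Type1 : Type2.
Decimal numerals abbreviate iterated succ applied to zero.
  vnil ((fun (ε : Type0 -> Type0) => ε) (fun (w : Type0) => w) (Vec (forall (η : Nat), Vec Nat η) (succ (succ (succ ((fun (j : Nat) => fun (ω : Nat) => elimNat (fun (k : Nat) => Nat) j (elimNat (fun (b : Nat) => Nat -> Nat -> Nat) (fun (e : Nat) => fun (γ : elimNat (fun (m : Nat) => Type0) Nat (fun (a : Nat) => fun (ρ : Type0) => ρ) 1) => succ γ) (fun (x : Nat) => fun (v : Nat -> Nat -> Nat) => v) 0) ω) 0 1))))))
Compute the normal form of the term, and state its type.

normal form:
  vnil (Vec (forall (ε : Nat), Vec Nat ε) 4)
the term's type:
  Vec (Vec (forall (ε : Nat), Vec Nat ε) 4) 0
observation: contracting a beta-redex first, the term normalizes in 9 steps.


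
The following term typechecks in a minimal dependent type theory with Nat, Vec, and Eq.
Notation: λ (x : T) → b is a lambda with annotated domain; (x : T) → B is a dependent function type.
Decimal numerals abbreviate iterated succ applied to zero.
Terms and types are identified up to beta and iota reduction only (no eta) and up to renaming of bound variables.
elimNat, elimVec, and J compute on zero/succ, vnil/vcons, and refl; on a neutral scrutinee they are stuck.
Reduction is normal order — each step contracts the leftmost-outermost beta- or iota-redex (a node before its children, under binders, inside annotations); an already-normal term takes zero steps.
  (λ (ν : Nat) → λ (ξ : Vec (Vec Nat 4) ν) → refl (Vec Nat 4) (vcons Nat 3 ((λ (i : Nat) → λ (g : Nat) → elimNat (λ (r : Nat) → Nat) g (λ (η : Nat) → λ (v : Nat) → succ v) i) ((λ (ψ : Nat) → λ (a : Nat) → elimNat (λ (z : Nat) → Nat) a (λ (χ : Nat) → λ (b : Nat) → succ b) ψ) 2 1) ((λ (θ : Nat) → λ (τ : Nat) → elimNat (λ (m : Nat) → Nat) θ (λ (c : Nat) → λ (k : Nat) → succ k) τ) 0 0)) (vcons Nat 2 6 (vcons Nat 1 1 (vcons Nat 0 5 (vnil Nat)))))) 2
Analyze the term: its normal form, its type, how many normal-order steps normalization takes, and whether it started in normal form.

resulting normal form:
  λ (ν : Vec (Vec Nat 4) 2) → refl (Vec Nat 4) (vcons Nat 3 3 (vcons Nat 2 6 (vcons Nat 1 1 (vcons Nat 0 5 (vnil Nat)))))
the term's type:
  (ν : Vec (Vec Nat 4) 2) → Eq (Vec Nat 4) (vcons Nat 3 3 (vcons Nat 2 6 (vcons Nat 1 1 (vcons Nat 0 5 (vnil Nat))))) (vcons Nat 3 3 (vcons Nat 2 6 (vcons Nat 1 1 (vcons Nat 0 5 (vnil Nat)))))
reduction steps (normal order): 25
already normal: no
first contracted redex: a beta-redex


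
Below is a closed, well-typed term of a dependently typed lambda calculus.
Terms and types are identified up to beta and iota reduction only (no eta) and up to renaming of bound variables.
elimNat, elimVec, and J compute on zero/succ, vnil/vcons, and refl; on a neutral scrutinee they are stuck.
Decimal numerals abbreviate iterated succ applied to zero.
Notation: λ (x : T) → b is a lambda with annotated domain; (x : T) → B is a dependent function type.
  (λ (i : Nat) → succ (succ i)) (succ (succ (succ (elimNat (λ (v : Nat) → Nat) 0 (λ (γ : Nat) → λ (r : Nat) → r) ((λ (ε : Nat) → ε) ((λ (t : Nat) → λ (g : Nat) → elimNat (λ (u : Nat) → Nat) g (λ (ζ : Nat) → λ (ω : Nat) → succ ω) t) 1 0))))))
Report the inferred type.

type:
  Nat


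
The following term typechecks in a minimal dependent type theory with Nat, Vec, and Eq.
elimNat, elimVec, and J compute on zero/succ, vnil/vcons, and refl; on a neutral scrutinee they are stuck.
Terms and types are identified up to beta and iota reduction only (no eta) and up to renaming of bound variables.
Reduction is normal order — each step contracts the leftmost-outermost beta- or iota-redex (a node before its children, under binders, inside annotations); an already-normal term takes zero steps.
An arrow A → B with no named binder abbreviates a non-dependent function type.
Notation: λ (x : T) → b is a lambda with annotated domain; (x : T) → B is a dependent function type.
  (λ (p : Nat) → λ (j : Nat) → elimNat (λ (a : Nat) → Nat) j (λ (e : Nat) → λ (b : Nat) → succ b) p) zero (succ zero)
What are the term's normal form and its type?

normal form:
  succ zero
inferred type:
  Nat
observation: contracting a beta-redex first, the term normalizes in 3 steps.


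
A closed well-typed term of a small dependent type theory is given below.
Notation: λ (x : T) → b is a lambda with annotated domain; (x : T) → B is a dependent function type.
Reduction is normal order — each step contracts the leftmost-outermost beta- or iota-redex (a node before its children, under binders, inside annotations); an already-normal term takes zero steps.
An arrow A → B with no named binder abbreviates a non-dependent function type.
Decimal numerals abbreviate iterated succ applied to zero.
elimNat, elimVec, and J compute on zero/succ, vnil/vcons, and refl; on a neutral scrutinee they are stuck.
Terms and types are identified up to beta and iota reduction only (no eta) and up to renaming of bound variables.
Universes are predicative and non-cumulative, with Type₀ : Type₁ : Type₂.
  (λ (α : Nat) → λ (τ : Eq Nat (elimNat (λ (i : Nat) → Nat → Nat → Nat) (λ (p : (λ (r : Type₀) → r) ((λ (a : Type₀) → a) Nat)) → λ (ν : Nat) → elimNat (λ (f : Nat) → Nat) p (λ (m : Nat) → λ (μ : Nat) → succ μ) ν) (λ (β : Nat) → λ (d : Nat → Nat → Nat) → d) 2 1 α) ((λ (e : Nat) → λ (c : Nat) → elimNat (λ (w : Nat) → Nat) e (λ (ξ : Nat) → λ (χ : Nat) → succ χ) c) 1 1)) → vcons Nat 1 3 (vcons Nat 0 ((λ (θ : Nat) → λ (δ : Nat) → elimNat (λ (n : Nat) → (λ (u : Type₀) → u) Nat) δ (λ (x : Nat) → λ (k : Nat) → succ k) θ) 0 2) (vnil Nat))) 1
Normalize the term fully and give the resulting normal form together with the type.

reduced normal form:
  λ (α : Eq Nat 2 2) → vcons Nat 1 3 (vcons Nat 0 2 (vnil Nat))
type:
  Eq Nat 2 2 → Vec Nat 2


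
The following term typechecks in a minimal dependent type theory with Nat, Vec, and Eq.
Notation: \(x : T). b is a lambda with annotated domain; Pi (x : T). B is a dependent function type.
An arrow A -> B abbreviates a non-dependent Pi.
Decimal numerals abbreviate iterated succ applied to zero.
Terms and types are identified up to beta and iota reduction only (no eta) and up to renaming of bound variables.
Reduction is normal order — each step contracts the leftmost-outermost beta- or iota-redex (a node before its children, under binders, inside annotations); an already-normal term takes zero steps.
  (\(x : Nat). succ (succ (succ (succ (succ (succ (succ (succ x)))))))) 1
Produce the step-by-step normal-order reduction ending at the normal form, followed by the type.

normal-order reduction:
  (\(x : Nat). succ (succ (succ (succ (succ (succ (succ (succ x)))))))) 1
  ~> 9
the term's type:
  Nat


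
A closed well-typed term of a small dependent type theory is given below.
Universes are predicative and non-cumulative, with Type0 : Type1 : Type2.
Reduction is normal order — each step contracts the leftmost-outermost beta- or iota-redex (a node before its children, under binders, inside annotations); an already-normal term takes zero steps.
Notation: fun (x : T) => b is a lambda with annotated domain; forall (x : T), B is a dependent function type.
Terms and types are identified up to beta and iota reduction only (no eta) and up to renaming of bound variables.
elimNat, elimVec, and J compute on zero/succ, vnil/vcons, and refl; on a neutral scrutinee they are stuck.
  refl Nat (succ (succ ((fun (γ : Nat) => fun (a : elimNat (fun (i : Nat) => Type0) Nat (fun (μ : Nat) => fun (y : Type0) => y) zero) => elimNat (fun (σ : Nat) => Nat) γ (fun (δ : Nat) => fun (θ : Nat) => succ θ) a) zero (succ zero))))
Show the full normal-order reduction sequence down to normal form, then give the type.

normal-order reduction sequence:
  refl Nat (succ (succ ((fun (γ : Nat) => fun (a : elimNat (fun (i : Nat) => Type0) Nat (fun (μ : Nat) => fun (y : Type0) => y) zero) => elimNat (fun (σ : Nat) => Nat) γ (fun (δ : Nat) => fun (θ : Nat) => succ θ) a) zero (succ zero))))
  ~> refl Nat (succ (succ ((fun (γ : elimNat (fun (a : Nat) => Type0) Nat (fun (i : Nat) => fun (μ : Type0) => μ) zero) => elimNat (fun (y : Nat) => Nat) zero (fun (σ : Nat) => fun (δ : Nat) => succ δ) γ) (succ zero))))
  ~> refl Nat (succ (succ (elimNat (fun (γ : Nat) => Nat) zero (fun (a : Nat) => fun (i : Nat) => succ i) (succ zero))))
  ~> refl Nat (succ (succ ((fun (γ : Nat) => fun (a : Nat) => succ a) zero (elimNat (fun (i : Nat) => Nat) zero (fun (μ : Nat) => fun (y : Nat) => succ y) zero))))
  ~> refl Nat (succ (succ ((fun (γ : Nat) => succ γ) (elimNat (fun (a : Nat) => Nat) zero (fun (i : Nat) => fun (μ : Nat) => succ μ) zero))))
  ~> refl Nat (succ (succ (succ (elimNat (fun (γ : Nat) => Nat) zero (fun (a : Nat) => fun (i : Nat) => succ i) zero))))
  ~> refl Nat (succ (succ (succ zero)))
the term's type:
  Eq Nat (succ (succ (succ zero))) (succ (succ (succ zero)))


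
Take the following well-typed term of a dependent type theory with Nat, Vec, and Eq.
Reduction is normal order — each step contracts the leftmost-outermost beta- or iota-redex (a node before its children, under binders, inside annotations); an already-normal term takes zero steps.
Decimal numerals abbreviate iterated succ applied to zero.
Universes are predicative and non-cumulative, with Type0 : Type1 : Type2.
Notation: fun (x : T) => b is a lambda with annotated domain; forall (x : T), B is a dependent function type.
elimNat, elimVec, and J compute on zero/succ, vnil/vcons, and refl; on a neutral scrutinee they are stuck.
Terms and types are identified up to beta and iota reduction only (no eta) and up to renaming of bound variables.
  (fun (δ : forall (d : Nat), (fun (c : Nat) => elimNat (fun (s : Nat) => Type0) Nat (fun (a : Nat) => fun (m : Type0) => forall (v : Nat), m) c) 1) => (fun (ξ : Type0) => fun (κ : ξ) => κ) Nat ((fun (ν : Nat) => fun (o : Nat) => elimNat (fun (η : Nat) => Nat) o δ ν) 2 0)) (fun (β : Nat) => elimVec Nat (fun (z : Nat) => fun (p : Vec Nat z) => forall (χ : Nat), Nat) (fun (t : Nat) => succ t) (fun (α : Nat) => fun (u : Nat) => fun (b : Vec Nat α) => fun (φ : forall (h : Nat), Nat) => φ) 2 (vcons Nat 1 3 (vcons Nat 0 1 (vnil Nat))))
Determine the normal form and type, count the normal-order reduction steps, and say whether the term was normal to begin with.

normal form:
  2
type:
  Nat
reduction steps (normal order): 34
already normal: no
first redex: a beta-redex


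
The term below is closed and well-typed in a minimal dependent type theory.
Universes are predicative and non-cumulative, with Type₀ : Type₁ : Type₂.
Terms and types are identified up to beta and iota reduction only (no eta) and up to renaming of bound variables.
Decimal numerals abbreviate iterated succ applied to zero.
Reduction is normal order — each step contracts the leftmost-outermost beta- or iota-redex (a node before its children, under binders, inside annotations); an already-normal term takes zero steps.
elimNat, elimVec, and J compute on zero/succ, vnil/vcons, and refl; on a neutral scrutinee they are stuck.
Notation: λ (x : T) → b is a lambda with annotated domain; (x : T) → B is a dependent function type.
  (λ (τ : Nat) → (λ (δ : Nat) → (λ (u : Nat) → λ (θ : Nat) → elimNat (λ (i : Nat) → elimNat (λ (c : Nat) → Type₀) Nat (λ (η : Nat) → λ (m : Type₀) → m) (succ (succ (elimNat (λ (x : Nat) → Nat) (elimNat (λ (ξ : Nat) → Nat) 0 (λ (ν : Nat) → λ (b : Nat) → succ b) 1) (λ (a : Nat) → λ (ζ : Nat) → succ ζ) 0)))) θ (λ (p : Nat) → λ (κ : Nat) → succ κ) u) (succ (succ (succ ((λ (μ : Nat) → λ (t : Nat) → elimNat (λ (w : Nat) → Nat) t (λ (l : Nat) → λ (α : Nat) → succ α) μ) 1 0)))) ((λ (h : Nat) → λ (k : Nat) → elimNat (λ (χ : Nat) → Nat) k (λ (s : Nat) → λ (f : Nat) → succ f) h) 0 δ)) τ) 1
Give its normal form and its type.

normal form:
  5
inferred type:
  Nat
observation: reduction starts at a beta-redex, and 41 normal-order steps reach the normal form.


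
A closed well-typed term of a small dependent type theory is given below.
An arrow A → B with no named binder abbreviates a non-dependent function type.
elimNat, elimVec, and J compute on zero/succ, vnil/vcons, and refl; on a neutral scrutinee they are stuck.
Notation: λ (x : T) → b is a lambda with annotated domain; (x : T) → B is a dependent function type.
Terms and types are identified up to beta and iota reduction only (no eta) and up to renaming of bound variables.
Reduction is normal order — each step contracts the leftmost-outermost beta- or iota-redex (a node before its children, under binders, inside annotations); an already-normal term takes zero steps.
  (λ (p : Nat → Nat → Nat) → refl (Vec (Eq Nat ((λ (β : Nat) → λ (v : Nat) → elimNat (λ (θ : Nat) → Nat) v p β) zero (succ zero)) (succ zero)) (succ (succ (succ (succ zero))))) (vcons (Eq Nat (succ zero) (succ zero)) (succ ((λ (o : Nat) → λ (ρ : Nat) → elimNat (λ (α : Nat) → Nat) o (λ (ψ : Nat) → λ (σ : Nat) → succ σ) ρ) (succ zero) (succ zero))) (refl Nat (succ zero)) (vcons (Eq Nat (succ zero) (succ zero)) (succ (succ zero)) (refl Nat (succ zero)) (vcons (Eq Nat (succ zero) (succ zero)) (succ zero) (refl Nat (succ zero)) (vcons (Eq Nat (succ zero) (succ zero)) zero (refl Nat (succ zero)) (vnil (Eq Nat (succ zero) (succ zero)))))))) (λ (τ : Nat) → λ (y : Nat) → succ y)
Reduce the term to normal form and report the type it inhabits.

normal form:
  refl (Vec (Eq Nat (succ zero) (succ zero)) (succ (succ (succ (succ zero))))) (vcons (Eq Nat (succ zero) (succ zero)) (succ (succ (succ zero))) (refl Nat (succ zero)) (vcons (Eq Nat (succ zero) (succ zero)) (succ (succ zero)) (refl Nat (succ zero)) (vcons (Eq Nat (succ zero) (succ zero)) (succ zero) (refl Nat (succ zero)) (vcons (Eq Nat (succ zero) (succ zero)) zero (refl Nat (succ zero)) (vnil (Eq Nat (succ zero) (succ zero)))))))
the term's type:
  Eq (Vec (Eq Nat (succ zero) (succ zero)) (succ (succ (succ (succ zero))))) (vcons (Eq Nat (succ zero) (succ zero)) (succ (succ (succ zero))) (refl Nat (succ zero)) (vcons (Eq Nat (succ zero) (succ zero)) (succ (succ zero)) (refl Nat (succ zero)) (vcons (Eq Nat (succ zero) (succ zero)) (succ zero) (refl Nat (succ zero)) (vcons (Eq Nat (succ zero) (succ zero)) zero (refl Nat (succ zero)) (vnil (Eq Nat (succ zero) (succ zero))))))) (vcons (Eq Nat (succ zero) (succ zero)) (succ (succ (succ zero))) (refl Nat (succ zero)) (vcons (Eq Nat (succ zero) (succ zero)) (succ (succ zero)) (refl Nat (succ zero)) (vcons (Eq Nat (succ zero) (succ zero)) (succ zero) (refl Nat (succ zero)) (vcons (Eq Nat (succ zero) (succ zero)) zero (refl Nat (succ zero)) (vnil (Eq Nat (succ zero) (succ zero)))))))
observation: the leftmost-outermost redex is a beta-redex, and normalization takes 10 steps.


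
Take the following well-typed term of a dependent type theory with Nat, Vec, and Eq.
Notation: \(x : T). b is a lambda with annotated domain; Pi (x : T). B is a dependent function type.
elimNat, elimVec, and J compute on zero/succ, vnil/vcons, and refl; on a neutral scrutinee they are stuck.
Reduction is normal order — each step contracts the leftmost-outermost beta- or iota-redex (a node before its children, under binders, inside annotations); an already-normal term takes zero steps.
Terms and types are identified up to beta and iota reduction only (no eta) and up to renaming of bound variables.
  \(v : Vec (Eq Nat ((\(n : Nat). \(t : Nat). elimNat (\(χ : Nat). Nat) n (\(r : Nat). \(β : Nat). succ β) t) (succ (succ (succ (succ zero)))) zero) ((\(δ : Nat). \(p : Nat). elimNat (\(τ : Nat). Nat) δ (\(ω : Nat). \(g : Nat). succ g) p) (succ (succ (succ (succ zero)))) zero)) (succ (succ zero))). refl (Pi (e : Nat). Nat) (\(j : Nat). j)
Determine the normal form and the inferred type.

reduced normal form:
  \(v : Vec (Eq Nat (succ (succ (succ (succ zero)))) (succ (succ (succ (succ zero))))) (succ (succ zero))). refl (Pi (n : Nat). Nat) (\(t : Nat). t)
inferred type:
  Pi (v : Vec (Eq Nat (succ (succ (succ (succ zero)))) (succ (succ (succ (succ zero))))) (succ (succ zero))). Eq (Pi (n : Nat). Nat) (\(t : Nat). t) (\(χ : Nat). χ)
observation: contracting a beta-redex first, the term normalizes in 6 steps.


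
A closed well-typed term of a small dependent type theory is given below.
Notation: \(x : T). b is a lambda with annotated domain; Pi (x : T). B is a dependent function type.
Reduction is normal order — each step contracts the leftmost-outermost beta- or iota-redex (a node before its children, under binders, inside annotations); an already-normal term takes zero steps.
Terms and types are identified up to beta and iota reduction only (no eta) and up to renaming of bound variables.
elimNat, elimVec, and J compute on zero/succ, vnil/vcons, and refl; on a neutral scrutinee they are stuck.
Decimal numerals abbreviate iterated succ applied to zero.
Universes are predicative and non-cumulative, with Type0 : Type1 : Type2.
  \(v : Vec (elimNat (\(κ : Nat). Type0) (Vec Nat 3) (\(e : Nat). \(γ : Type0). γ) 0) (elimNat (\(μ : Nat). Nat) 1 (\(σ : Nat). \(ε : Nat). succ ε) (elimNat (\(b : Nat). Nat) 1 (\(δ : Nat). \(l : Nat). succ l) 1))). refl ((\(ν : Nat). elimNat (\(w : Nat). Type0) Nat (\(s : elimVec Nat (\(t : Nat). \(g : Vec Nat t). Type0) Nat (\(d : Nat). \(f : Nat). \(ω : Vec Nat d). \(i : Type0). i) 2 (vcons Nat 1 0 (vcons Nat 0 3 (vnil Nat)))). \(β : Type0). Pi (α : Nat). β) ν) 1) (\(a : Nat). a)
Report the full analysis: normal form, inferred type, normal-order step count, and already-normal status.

reduced normal form:
  \(v : Vec (Vec Nat 3) 3). refl (Pi (κ : Nat). Nat) (\(e : Nat). e)
the term's type:
  Pi (v : Vec (Vec Nat 3) 3). Eq (Pi (κ : Nat). Nat) (\(e : Nat). e) (\(γ : Nat). γ)
reduction steps (normal order): 17
already normal: no
first redex: an elimNat iota-redex


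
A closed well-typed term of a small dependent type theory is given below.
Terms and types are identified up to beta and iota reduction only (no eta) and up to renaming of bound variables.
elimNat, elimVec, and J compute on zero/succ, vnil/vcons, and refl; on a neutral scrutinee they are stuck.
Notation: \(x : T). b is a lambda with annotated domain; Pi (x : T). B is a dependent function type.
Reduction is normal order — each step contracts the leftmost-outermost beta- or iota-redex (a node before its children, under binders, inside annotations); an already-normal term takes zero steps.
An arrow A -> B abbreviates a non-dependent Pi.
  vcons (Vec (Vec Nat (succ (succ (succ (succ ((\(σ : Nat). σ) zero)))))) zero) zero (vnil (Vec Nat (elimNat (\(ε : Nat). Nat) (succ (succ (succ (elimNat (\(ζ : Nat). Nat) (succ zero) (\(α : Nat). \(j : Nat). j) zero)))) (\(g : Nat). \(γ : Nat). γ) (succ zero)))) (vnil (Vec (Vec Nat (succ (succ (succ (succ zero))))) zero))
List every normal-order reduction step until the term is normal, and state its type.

normal-order reduction:
  vcons (Vec (Vec Nat (succ (succ (succ (succ ((\(σ : Nat). σ) zero)))))) zero) zero (vnil (Vec Nat (elimNat (\(ε : Nat). Nat) (succ (succ (succ (elimNat (\(ζ : Nat). Nat) (succ zero) (\(α : Nat). \(j : Nat). j) zero)))) (\(g : Nat). \(γ : Nat). γ) (succ zero)))) (vnil (Vec (Vec Nat (succ (succ (succ (succ zero))))) zero))
  ~> vcons (Vec (Vec Nat (succ (succ (succ (succ zero))))) zero) zero (vnil (Vec Nat (elimNat (\(σ : Nat). Nat) (succ (succ (succ (elimNat (\(ε : Nat). Nat) (succ zero) (\(ζ : Nat). \(α : Nat). α) zero)))) (\(j : Nat). \(g : Nat). g) (succ zero)))) (vnil (Vec (Vec Nat (succ (succ (succ (succ zero))))) zero))
  ~> vcons (Vec (Vec Nat (succ (succ (succ (succ zero))))) zero) zero (vnil (Vec Nat ((\(σ : Nat). \(ε : Nat). ε) zero (elimNat (\(ζ : Nat). Nat) (succ (succ (succ (elimNat (\(α : Nat). Nat) (succ zero) (\(j : Nat). \(g : Nat). g) zero)))) (\(γ : Nat). \(x : Nat). x) zero)))) (vnil (Vec (Vec Nat (succ (succ (succ (succ zero))))) zero))
  ~> vcons (Vec (Vec Nat (succ (succ (succ (succ zero))))) zero) zero (vnil (Vec Nat ((\(σ : Nat). σ) (elimNat (\(ε : Nat). Nat) (succ (succ (succ (elimNat (\(ζ : Nat). Nat) (succ zero) (\(α : Nat). \(j : Nat). j) zero)))) (\(g : Nat). \(γ : Nat). γ) zero)))) (vnil (Vec (Vec Nat (succ (succ (succ (succ zero))))) zero))
  ~> vcons (Vec (Vec Nat (succ (succ (succ (succ zero))))) zero) zero (vnil (Vec Nat (elimNat (\(σ : Nat). Nat) (succ (succ (succ (elimNat (\(ε : Nat). Nat) (succ zero) (\(ζ : Nat). \(α : Nat). α) zero)))) (\(j : Nat). \(g : Nat). g) zero))) (vnil (Vec (Vec Nat (succ (succ (succ (succ zero))))) zero))
  ~> vcons (Vec (Vec Nat (succ (succ (succ (succ zero))))) zero) zero (vnil (Vec Nat (succ (succ (succ (elimNat (\(σ : Nat). Nat) (succ zero) (\(ε : Nat). \(ζ : Nat). ζ) zero)))))) (vnil (Vec (Vec Nat (succ (succ (succ (succ zero))))) zero))
  ~> vcons (Vec (Vec Nat (succ (succ (succ (succ zero))))) zero) zero (vnil (Vec Nat (succ (succ (succ (succ zero)))))) (vnil (Vec (Vec Nat (succ (succ (succ (succ zero))))) zero))
type:
  Vec (Vec (Vec Nat (succ (succ (succ (succ zero))))) zero) (succ zero)


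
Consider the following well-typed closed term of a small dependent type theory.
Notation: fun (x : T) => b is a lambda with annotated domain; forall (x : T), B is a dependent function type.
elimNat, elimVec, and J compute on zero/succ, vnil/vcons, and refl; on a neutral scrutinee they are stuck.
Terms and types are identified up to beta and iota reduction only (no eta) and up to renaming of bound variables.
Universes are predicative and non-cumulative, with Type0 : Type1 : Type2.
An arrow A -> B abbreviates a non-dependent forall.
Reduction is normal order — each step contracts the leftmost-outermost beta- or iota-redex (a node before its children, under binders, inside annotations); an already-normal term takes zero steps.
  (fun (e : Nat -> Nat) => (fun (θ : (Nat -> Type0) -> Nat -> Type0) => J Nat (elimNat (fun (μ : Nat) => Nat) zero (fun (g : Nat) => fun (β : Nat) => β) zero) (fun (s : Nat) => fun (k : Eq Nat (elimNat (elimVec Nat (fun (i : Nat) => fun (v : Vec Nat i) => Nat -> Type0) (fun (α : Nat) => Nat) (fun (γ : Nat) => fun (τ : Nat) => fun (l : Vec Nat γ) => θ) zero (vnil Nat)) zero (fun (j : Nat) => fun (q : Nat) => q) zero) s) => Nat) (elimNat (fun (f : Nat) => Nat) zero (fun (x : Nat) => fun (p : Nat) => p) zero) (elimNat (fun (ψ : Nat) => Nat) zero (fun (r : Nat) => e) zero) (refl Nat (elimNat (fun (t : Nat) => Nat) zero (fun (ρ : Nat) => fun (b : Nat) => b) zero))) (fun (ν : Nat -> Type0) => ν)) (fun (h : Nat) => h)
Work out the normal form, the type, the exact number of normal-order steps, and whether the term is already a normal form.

normal form:
  zero
type:
  Nat
reduction steps (normal order): 4
already normal: no
first redex: a beta-redex


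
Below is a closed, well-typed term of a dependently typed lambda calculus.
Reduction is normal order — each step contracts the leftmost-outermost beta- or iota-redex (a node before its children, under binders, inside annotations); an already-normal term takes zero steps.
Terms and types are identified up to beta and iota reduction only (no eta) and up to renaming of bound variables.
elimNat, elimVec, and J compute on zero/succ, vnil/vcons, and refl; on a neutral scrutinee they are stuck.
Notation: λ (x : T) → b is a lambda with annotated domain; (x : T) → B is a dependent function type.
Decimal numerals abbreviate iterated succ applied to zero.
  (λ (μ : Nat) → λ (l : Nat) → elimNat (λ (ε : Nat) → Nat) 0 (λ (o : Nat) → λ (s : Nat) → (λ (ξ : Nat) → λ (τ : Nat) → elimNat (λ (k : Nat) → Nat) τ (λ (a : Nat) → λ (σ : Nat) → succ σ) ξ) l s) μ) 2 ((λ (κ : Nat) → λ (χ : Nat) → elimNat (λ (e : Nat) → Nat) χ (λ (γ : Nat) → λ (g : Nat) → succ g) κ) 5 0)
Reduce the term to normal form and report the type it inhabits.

resulting normal form:
  10
type:
  Nat


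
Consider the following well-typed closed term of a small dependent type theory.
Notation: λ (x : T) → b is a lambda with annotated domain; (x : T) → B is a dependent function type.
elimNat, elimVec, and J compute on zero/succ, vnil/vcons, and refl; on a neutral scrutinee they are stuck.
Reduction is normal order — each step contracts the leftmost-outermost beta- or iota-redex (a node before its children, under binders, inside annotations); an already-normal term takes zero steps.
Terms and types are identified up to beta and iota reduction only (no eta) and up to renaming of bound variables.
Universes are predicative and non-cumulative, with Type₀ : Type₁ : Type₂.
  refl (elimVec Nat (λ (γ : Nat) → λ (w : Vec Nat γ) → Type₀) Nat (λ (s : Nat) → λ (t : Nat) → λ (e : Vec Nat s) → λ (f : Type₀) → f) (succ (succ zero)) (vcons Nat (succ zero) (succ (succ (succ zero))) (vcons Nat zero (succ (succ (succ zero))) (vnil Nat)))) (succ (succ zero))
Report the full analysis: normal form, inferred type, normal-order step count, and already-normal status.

normal form:
  refl Nat (succ (succ zero))
type:
  Eq Nat (succ (succ zero)) (succ (succ zero))
normal-order step count: 11
started in normal form: no
first contracted redex: an elimVec iota-redex


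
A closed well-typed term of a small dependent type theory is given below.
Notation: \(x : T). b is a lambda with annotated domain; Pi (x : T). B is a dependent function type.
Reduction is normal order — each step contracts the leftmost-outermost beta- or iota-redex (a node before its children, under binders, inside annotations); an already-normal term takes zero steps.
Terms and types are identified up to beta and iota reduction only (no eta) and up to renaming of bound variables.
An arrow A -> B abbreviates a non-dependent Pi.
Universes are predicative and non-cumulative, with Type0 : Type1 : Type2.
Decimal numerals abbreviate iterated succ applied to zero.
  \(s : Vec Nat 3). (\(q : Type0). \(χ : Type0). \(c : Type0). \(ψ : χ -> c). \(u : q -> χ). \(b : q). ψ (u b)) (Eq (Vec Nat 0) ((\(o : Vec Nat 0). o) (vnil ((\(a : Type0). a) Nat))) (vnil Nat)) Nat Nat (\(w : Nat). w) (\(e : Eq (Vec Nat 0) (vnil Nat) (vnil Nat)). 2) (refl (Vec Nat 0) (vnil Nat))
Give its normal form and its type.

resulting normal form:
  \(s : Vec Nat 3). 2
inferred type:
  Vec Nat 3 -> Nat
observation: the leftmost-outermost redex is a beta-redex, and normalization takes 8 steps.


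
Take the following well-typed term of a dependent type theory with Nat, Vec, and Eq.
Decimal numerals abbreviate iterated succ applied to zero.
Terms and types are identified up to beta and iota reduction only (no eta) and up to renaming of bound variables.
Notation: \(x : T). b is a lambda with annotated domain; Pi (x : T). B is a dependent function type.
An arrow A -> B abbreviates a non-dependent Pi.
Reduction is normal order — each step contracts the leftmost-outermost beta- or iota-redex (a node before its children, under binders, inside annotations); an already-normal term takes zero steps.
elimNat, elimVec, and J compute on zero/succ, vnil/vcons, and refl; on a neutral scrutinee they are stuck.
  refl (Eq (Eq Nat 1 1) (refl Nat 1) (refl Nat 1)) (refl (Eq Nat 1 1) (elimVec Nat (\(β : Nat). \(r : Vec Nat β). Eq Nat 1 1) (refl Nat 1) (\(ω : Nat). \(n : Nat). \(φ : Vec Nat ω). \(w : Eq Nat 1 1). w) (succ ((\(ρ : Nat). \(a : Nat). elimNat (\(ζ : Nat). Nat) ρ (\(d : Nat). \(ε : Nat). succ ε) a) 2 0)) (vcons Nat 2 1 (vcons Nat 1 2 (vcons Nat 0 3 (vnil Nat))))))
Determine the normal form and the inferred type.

resulting normal form:
  refl (Eq (Eq Nat 1 1) (refl Nat 1) (refl Nat 1)) (refl (Eq Nat 1 1) (refl Nat 1))
type:
  Eq (Eq (Eq Nat 1 1) (refl Nat 1) (refl Nat 1)) (refl (Eq Nat 1 1) (refl Nat 1)) (refl (Eq Nat 1 1) (refl Nat 1))
observation: contracting an elimVec iota-redex first, the term normalizes in 16 steps.


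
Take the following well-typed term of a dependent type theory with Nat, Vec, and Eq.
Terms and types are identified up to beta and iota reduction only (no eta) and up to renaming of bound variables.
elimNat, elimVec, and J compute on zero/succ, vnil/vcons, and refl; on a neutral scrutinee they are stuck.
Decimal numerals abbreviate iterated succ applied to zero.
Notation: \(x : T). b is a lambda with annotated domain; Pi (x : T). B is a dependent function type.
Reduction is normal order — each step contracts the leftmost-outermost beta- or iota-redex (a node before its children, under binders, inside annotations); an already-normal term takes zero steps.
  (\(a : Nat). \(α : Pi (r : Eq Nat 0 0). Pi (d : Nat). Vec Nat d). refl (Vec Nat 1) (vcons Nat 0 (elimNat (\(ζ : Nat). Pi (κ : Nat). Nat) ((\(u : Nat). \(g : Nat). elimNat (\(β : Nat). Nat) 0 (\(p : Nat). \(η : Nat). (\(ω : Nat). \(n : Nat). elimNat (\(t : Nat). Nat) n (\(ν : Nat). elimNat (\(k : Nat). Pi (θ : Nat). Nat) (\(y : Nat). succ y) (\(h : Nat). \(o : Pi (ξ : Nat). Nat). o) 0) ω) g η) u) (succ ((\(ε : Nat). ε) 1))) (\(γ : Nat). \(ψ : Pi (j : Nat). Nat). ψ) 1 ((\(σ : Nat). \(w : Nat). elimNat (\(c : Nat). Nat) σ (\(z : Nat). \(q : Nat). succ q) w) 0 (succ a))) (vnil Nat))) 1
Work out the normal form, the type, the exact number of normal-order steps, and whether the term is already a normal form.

resulting normal form:
  \(a : Pi (α : Eq Nat 0 0). Pi (r : Nat). Vec Nat r). refl (Vec Nat 1) (vcons Nat 0 4 (vnil Nat))
inferred type:
  Pi (a : Pi (α : Eq Nat 0 0). Pi (r : Nat). Vec Nat r). Eq (Vec Nat 1) (vcons Nat 0 4 (vnil Nat)) (vcons Nat 0 4 (vnil Nat))
reduction steps (normal order): 53
term was already normal: no
first redex: a beta-redex


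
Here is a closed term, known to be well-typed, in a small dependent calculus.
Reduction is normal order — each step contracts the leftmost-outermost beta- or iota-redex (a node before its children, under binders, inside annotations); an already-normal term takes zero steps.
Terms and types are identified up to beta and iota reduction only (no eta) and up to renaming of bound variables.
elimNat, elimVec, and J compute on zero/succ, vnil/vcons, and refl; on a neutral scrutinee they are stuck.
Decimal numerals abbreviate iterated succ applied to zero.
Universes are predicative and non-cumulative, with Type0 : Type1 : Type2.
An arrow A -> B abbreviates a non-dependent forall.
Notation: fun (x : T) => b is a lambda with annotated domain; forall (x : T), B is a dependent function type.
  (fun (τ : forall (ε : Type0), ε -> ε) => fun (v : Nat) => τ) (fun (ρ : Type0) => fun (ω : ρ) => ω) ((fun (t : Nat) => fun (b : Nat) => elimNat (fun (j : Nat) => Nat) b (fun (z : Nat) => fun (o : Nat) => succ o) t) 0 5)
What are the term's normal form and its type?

normal form:
  fun (τ : Type0) => fun (ε : τ) => ε
inferred type:
  forall (τ : Type0), τ -> τ
observation: the leftmost-outermost redex is a beta-redex, and normalization takes 2 steps.


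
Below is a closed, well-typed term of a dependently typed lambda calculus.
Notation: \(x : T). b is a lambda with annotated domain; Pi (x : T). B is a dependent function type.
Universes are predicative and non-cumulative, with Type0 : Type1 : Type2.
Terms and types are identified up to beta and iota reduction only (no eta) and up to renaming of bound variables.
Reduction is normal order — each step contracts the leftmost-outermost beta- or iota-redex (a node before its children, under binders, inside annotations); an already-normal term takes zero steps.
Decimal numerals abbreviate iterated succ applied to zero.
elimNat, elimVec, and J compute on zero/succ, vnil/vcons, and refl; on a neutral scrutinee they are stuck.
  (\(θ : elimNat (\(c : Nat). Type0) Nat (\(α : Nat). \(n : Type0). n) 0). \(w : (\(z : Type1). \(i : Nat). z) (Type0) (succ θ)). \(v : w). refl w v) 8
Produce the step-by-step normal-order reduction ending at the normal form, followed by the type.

normal-order reduction sequence:
  (\(θ : elimNat (\(c : Nat). Type0) Nat (\(α : Nat). \(n : Type0). n) 0). \(w : (\(z : Type1). \(i : Nat). z) (Type0) (succ θ)). \(v : w). refl w v) 8
  ~> \(θ : (\(c : Type1). \(α : Nat). c) (Type0) 9). \(n : θ). refl θ n
  ~> \(θ : (\(c : Nat). Type0) 9). \(α : θ). refl θ α
  ~> \(θ : Type0). \(c : θ). refl θ c
type:
  Pi (θ : Type0). Pi (c : θ). Eq θ c c


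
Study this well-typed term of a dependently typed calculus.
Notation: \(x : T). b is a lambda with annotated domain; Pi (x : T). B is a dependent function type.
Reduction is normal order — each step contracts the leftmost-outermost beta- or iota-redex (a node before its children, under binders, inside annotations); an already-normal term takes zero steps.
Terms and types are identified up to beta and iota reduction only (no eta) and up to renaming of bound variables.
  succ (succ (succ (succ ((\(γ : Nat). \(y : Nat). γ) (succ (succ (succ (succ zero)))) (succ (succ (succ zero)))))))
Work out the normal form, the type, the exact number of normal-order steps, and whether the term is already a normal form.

resulting normal form:
  succ (succ (succ (succ (succ (succ (succ (succ zero)))))))
type:
  Nat
normal-order step count: 2
term was already normal: no
first redex: a beta-redex


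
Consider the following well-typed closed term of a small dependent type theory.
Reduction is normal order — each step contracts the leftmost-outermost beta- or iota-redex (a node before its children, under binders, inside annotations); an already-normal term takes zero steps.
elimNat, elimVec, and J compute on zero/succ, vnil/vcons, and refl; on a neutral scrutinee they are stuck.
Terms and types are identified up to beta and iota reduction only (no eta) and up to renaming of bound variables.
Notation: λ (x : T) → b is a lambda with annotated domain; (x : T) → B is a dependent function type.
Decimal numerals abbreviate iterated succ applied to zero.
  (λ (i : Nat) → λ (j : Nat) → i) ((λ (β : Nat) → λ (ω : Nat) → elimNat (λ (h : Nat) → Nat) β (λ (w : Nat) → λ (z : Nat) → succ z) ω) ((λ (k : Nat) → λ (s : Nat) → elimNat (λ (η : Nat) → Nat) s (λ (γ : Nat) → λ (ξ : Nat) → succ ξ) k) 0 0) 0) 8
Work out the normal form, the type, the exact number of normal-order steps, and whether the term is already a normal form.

normal form:
  0
type:
  Nat
normal-order step count: 8
term was already normal: no
first contracted redex: a beta-redex


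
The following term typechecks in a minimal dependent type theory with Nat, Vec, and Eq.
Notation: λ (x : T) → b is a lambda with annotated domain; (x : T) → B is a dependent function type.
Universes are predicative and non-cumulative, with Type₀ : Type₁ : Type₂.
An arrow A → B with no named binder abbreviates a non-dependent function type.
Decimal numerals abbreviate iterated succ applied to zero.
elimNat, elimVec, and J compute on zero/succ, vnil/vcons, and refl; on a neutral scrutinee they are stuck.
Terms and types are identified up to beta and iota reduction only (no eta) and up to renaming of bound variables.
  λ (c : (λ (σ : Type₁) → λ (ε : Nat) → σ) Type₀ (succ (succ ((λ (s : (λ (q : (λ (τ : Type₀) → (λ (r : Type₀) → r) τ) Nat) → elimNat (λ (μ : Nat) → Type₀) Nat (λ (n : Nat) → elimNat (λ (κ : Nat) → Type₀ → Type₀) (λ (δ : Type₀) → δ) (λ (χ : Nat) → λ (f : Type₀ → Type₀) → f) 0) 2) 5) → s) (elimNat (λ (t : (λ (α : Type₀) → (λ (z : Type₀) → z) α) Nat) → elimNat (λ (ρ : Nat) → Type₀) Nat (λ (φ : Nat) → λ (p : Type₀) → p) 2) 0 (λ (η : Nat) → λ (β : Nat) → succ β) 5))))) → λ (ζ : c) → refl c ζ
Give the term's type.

type:
  (c : Type₀) → (σ : c) → Eq c σ σ
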